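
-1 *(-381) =381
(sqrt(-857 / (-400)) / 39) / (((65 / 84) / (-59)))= -413 * sqrt(857) / 4225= -2.86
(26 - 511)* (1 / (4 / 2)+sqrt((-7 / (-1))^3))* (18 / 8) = -30555* sqrt(7) / 4 - 4365 / 8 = -20755.86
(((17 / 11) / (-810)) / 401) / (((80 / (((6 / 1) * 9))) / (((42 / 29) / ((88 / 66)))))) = -357 / 102335200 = -0.00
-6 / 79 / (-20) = 3 / 790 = 0.00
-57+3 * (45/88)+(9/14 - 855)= -560451/616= -909.82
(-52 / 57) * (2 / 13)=-8 / 57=-0.14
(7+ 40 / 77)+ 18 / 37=22809 / 2849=8.01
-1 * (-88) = 88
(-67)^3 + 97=-300666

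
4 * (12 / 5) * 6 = 288 / 5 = 57.60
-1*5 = -5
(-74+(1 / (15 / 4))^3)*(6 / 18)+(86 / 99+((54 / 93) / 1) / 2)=-81141301 / 3452625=-23.50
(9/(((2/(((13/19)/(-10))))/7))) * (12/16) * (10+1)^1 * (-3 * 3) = 243243/1520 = 160.03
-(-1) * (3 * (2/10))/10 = 3/50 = 0.06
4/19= 0.21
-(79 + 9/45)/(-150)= 66/125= 0.53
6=6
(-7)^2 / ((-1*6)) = -49 / 6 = -8.17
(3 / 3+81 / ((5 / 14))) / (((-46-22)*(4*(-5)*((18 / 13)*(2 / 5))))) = 871 / 2880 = 0.30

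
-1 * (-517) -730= -213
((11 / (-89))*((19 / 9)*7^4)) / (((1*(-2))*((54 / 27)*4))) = 501809 / 12816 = 39.15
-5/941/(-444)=5/417804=0.00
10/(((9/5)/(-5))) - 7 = -313/9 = -34.78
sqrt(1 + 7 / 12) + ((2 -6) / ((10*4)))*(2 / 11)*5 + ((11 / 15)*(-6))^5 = -56693077 / 34375 + sqrt(57) / 6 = -1647.99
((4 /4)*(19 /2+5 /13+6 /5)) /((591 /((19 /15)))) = 27379 /1152450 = 0.02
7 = 7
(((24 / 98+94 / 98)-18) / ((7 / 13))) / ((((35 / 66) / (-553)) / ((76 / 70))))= 2119814268 / 60025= 35315.52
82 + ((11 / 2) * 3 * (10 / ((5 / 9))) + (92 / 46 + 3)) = 384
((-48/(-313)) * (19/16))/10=57/3130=0.02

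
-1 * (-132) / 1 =132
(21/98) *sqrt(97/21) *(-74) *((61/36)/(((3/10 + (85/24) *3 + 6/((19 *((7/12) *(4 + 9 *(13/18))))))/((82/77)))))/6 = -17582030 *sqrt(2037)/849826593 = -0.93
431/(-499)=-431/499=-0.86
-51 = -51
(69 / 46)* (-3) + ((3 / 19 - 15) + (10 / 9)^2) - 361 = -1166893 / 3078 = -379.11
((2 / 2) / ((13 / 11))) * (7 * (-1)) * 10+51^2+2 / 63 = 2081735 / 819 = 2541.80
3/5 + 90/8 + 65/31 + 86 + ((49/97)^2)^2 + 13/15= 16611113598013/164664462660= 100.88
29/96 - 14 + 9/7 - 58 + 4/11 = -517799/7392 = -70.05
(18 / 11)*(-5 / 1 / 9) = -10 / 11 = -0.91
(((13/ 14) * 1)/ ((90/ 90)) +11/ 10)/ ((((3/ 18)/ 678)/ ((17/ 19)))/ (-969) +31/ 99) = 2754552636/ 425193755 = 6.48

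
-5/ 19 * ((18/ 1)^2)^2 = -524880/ 19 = -27625.26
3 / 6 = 1 / 2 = 0.50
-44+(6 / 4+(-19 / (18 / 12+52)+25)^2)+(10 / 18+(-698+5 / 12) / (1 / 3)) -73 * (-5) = -479068657 / 412164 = -1162.33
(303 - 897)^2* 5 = 1764180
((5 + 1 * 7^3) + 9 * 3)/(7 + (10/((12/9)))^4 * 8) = 750/50639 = 0.01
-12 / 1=-12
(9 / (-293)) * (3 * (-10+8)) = 54 / 293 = 0.18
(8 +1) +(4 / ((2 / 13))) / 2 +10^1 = 32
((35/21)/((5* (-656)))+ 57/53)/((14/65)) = 7287995/1460256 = 4.99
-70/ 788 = -35/ 394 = -0.09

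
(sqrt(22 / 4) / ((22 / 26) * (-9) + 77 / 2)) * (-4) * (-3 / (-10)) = -78 * sqrt(22) / 4015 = -0.09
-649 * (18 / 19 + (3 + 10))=-171985 / 19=-9051.84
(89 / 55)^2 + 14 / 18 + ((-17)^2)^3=657145408489 / 27225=24137572.40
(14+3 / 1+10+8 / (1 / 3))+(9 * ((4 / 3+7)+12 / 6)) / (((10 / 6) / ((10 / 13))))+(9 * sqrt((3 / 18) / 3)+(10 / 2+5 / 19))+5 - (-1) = 3 * sqrt(2) / 2+25981 / 247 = 107.31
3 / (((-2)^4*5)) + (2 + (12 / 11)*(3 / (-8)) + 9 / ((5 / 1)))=3017 / 880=3.43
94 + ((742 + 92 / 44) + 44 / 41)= 378463 / 451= 839.16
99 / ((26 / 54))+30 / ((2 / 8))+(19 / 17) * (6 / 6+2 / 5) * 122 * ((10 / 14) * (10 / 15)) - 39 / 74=20409317 / 49062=415.99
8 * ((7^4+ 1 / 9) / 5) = 34576 / 9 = 3841.78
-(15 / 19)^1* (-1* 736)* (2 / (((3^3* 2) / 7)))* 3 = 25760 / 57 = 451.93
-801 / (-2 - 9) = 801 / 11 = 72.82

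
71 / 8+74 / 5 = 947 / 40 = 23.68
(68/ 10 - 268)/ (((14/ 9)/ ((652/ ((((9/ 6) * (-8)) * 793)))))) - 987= -27074868/ 27755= -975.50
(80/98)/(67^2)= 40/219961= 0.00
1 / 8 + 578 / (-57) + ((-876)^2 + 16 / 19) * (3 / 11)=1049721283 / 5016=209274.58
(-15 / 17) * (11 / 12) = -55 / 68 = -0.81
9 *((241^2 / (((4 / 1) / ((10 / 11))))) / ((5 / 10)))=2613645 / 11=237604.09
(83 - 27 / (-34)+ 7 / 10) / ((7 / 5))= 1026 / 17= 60.35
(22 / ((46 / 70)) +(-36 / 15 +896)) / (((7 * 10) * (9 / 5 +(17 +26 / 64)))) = 1705824 / 2473765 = 0.69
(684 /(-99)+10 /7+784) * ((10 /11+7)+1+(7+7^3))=33809544 /121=279417.72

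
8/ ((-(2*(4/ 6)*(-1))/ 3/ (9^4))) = 118098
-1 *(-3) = 3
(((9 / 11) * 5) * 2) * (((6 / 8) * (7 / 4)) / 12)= 315 / 352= 0.89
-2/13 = -0.15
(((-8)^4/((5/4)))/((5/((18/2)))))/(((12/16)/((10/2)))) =196608/5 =39321.60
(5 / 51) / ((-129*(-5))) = 0.00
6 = 6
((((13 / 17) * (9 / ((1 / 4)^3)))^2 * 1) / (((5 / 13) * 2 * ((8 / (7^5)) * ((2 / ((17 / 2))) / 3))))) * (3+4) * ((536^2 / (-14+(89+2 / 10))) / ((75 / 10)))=24089960854133.78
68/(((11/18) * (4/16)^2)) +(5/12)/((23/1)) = 5405239/3036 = 1780.38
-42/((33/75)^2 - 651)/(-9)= -4375/610131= -0.01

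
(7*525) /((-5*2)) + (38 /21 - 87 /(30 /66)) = -116989 /210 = -557.09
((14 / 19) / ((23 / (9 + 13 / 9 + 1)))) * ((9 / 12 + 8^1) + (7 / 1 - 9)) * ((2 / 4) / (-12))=-721 / 6992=-0.10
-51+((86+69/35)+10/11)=14584/385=37.88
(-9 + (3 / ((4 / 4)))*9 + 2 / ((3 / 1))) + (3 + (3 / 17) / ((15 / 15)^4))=1114 / 51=21.84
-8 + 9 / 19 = -143 / 19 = -7.53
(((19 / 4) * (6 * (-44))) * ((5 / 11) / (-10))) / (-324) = -0.18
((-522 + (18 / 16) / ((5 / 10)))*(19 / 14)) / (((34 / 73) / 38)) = -7826841 / 136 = -57550.30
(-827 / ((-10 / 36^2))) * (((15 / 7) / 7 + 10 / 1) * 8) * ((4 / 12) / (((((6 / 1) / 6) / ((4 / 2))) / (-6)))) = -1732015872 / 49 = -35347262.69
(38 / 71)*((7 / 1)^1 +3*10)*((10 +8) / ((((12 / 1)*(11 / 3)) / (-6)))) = -37962 / 781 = -48.61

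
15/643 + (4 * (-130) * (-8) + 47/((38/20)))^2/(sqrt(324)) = 2032471640885/2089107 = 972890.16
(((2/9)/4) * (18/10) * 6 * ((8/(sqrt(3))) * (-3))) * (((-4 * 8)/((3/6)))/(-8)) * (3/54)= -32 * sqrt(3)/15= -3.70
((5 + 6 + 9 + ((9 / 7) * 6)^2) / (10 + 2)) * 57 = 18506 / 49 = 377.67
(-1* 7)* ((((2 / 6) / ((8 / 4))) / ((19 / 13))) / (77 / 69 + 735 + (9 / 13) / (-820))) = -11155690 / 10287399881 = -0.00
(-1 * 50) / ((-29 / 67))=3350 / 29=115.52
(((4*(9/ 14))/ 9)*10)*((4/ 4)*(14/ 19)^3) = 7840/ 6859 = 1.14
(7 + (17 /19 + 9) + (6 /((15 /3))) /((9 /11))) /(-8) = -5233 /2280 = -2.30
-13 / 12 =-1.08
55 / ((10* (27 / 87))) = 319 / 18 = 17.72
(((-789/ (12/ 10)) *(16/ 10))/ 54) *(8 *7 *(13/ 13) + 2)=-30508/ 27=-1129.93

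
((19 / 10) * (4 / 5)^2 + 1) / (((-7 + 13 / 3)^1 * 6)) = -277 / 2000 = -0.14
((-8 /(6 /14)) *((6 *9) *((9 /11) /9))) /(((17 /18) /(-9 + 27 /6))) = 436.62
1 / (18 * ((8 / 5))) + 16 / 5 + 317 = 320.23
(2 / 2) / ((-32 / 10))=-5 / 16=-0.31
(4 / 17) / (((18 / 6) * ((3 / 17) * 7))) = 4 / 63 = 0.06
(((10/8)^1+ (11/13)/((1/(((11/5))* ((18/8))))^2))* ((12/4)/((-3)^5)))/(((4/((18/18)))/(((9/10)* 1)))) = -114311/1872000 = -0.06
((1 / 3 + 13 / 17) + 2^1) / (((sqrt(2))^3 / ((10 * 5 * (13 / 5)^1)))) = 5135 * sqrt(2) / 51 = 142.39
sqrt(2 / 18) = 1 / 3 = 0.33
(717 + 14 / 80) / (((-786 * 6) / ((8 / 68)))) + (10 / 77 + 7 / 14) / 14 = 23421127 / 864254160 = 0.03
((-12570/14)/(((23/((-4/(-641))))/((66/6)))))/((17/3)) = -829620/1754417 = -0.47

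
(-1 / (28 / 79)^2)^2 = 38950081 / 614656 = 63.37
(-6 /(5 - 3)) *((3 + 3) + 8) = -42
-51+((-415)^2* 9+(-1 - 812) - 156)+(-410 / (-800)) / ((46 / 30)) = 570033963 / 368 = 1549005.33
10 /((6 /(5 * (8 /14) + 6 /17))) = 1910 /357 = 5.35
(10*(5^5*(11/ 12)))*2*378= 21656250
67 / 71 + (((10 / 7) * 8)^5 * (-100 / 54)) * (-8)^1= 93061150403863 / 32219019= 2888391.80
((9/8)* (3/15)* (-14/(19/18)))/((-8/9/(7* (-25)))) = -178605/304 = -587.52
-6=-6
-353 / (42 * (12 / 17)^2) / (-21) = 102017 / 127008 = 0.80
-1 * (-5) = 5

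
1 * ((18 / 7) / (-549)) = -0.00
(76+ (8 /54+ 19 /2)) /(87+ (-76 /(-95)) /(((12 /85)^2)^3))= 63936000 /75494848277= 0.00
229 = 229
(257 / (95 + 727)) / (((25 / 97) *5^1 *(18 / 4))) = 24929 / 462375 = 0.05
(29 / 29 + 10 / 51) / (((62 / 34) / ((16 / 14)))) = 488 / 651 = 0.75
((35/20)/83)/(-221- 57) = -7/92296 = -0.00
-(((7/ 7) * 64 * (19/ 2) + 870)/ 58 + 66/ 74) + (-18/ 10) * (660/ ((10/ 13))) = -8427206/ 5365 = -1570.77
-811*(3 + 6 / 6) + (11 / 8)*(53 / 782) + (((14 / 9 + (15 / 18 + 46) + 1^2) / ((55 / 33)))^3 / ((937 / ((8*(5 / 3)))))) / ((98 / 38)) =-3100.33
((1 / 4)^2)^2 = 1 / 256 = 0.00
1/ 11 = 0.09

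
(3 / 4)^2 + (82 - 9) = 1177 / 16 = 73.56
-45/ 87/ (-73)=15/ 2117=0.01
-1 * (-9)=9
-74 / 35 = -2.11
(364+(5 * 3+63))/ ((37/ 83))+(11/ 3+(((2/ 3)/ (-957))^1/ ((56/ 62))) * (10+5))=493330955/ 495726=995.17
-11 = -11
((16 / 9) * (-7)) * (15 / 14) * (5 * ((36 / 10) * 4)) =-960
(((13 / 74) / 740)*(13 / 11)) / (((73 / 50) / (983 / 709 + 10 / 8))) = 6318065 / 12470538608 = 0.00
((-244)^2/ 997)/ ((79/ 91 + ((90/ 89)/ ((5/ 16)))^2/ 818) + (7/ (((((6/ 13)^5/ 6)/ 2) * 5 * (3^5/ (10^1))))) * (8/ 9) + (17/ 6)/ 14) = 1776724616476195776/ 905297288588571467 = 1.96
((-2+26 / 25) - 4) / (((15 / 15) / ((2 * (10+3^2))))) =-4712 / 25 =-188.48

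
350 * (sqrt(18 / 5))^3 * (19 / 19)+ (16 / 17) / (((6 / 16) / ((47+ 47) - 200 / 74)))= 144128 / 629+ 756 * sqrt(10)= 2619.82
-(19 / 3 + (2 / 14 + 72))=-1648 / 21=-78.48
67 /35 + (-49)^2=84102 /35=2402.91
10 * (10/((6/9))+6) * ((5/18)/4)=175/12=14.58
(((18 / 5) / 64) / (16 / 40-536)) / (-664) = 9 / 56902144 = 0.00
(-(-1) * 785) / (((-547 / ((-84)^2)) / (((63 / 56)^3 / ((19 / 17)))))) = -4290270705 / 332576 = -12900.12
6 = 6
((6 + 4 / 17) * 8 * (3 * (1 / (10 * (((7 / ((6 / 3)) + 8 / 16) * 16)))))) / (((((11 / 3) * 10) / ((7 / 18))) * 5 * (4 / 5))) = 371 / 598400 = 0.00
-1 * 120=-120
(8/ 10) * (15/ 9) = 1.33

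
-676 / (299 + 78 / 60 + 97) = -6760 / 3973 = -1.70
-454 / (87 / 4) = -1816 / 87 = -20.87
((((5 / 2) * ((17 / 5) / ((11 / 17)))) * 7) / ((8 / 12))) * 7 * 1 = 42483 / 44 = 965.52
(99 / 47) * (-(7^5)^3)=-10000182754986.32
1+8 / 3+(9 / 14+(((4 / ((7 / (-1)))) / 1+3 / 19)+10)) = 11089 / 798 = 13.90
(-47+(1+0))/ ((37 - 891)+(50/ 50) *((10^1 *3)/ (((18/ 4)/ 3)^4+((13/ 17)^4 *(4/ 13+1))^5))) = 46535048292104106269/ 857959535402434009513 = 0.05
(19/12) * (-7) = -133/12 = -11.08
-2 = -2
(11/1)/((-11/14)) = -14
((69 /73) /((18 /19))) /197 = 437 /86286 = 0.01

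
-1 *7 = -7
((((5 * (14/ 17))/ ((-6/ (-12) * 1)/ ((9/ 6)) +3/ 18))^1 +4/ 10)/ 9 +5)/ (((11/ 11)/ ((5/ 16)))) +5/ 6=6599/ 2448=2.70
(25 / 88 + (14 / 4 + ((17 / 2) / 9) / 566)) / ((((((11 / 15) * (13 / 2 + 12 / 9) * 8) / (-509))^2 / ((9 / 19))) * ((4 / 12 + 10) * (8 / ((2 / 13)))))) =1335507986064375 / 3262036490572288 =0.41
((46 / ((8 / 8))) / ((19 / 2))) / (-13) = -92 / 247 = -0.37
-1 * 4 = -4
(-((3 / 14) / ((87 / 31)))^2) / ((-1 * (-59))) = -961 / 9725324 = -0.00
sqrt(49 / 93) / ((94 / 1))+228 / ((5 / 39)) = 7 * sqrt(93) / 8742+8892 / 5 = 1778.41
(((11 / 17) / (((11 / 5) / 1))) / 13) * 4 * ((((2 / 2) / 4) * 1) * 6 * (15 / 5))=90 / 221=0.41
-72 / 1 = -72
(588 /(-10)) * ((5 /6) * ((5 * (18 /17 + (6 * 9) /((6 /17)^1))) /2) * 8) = -2566620 /17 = -150977.65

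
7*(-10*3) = -210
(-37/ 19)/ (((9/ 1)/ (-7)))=259/ 171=1.51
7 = 7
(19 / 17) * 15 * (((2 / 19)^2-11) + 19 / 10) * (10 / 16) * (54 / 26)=-13288455 / 67184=-197.79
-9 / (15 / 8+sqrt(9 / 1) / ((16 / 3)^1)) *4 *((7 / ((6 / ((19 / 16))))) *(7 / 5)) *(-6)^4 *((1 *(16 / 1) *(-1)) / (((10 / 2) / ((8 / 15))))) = 63360.71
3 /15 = 1 /5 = 0.20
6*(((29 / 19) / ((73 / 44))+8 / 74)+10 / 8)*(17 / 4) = 23849385 / 410552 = 58.09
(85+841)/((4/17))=7871/2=3935.50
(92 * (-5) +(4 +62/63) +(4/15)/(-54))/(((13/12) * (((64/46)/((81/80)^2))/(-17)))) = 478770507/91000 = 5261.21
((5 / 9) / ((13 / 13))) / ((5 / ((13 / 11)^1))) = 13 / 99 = 0.13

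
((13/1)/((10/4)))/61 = 26/305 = 0.09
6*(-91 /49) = -78 /7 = -11.14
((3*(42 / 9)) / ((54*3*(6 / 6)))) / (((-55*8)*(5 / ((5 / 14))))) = -1 / 71280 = -0.00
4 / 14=2 / 7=0.29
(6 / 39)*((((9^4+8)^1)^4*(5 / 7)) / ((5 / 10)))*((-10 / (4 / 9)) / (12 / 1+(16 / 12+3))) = -2513800544491513350 / 4459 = -563758812399980.57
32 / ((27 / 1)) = 32 / 27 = 1.19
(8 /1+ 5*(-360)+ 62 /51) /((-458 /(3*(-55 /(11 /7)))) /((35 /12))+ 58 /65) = -727215125 /969663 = -749.97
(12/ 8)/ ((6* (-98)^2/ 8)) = 1/ 4802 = 0.00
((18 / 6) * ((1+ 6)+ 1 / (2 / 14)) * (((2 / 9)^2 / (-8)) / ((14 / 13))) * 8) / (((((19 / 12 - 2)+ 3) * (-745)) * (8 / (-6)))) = -52 / 69285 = -0.00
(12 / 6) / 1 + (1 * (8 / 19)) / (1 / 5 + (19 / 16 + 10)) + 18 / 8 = 296813 / 69236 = 4.29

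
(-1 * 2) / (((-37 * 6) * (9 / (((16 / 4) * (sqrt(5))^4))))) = 100 / 999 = 0.10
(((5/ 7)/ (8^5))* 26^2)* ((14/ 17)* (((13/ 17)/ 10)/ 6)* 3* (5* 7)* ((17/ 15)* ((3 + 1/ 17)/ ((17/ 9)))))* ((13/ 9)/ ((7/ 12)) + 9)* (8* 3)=20649603/ 2515456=8.21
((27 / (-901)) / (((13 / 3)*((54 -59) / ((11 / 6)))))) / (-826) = -297 / 96749380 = -0.00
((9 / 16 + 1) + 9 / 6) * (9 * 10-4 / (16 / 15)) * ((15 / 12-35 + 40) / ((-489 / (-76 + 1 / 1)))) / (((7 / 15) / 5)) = 113203125 / 41728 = 2712.88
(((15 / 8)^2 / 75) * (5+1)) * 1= 9 / 32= 0.28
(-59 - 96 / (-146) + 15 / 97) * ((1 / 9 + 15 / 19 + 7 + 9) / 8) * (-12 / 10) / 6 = 29769023 / 1210851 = 24.59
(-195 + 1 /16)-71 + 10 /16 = -265.31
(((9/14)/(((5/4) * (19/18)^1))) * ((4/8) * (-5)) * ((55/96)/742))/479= -1485/756329504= -0.00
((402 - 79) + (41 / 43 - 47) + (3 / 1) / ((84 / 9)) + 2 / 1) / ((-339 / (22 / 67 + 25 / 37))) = -836918783 / 1011818724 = -0.83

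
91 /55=1.65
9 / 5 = 1.80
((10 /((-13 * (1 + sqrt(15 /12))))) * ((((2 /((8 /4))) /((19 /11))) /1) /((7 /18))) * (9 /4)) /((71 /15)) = 267300 /122759-133650 * sqrt(5) /122759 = -0.26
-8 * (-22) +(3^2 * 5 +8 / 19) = 4207 / 19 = 221.42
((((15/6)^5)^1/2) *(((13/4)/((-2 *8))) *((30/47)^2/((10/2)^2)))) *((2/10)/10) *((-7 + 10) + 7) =-73125/2262016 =-0.03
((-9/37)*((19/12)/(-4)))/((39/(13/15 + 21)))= 779/14430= 0.05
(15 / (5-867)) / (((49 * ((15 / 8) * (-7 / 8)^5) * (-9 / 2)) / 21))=-262144 / 152120157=-0.00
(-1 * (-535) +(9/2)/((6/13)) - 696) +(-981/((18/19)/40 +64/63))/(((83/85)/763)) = -6093764719505/8262484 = -737522.12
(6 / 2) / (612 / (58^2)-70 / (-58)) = 2523 / 1168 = 2.16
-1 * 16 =-16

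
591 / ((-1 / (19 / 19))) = -591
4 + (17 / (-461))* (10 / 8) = 7291 / 1844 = 3.95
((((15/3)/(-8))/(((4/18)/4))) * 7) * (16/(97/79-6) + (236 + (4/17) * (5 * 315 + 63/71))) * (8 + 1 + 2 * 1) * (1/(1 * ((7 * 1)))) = -33980594175/455039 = -74676.22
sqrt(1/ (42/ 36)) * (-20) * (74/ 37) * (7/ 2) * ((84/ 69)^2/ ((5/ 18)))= -56448 * sqrt(42)/ 529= -691.54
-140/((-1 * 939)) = 140/939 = 0.15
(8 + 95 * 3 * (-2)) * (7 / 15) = -3934 / 15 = -262.27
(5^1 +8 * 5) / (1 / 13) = 585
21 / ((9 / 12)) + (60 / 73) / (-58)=59246 / 2117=27.99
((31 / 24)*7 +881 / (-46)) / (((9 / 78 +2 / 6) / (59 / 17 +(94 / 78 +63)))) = -1524.87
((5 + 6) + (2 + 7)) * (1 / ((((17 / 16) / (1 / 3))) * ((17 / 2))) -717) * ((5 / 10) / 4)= -3108035 / 1734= -1792.41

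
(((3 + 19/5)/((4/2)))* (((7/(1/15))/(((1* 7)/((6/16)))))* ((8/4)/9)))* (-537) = -9129/4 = -2282.25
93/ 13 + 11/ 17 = 1724/ 221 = 7.80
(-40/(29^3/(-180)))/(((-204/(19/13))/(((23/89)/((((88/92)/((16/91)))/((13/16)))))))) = -3015300/36937457557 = -0.00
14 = 14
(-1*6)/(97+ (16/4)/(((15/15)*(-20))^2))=-600/9701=-0.06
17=17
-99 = -99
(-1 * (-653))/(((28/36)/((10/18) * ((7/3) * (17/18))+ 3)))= 1340609/378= 3546.58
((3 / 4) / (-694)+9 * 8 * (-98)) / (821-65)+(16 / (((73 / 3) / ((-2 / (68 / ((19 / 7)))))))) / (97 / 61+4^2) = -8696954250505 / 931518546336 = -9.34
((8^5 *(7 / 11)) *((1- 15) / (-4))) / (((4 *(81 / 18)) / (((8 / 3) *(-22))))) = -6422528 / 27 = -237871.41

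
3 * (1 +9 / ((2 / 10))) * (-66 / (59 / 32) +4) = -258888 / 59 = -4387.93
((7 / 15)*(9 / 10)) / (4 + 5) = 0.05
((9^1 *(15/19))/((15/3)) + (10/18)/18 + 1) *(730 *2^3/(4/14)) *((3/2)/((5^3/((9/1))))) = 7713034/1425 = 5412.66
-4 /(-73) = 4 /73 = 0.05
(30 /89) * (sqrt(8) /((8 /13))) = 195 * sqrt(2) /178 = 1.55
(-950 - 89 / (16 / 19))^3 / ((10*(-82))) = 4819101635971 / 3358720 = 1434803.03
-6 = -6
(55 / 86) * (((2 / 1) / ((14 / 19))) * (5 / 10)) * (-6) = -3135 / 602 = -5.21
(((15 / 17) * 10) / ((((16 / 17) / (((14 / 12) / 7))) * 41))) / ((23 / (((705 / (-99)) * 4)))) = -5875 / 124476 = -0.05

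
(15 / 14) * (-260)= -1950 / 7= -278.57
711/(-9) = -79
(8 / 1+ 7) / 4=15 / 4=3.75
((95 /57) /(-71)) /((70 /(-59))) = 59 /2982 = 0.02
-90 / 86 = -45 / 43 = -1.05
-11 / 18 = -0.61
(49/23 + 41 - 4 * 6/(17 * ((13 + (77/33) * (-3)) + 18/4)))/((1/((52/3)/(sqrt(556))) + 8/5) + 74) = 2386550400/4194922091 - 76492000 * sqrt(139)/88093363911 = 0.56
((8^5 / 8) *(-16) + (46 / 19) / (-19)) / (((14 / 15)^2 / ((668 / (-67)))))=888969715650 / 1185163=750082.24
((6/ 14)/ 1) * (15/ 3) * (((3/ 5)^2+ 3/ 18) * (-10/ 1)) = -79/ 7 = -11.29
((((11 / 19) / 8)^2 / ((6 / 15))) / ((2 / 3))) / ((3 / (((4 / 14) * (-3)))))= -1815 / 323456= -0.01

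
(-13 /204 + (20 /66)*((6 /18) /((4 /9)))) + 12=27295 /2244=12.16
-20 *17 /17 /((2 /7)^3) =-1715 /2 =-857.50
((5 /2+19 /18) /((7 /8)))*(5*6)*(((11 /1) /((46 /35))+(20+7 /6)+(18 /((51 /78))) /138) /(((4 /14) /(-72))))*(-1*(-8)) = -2857369600 /391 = -7307850.64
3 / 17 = 0.18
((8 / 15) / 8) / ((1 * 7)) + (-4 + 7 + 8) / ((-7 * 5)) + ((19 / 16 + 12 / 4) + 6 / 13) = 94879 / 21840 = 4.34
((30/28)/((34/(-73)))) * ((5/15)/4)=-365/1904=-0.19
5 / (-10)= -1 / 2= -0.50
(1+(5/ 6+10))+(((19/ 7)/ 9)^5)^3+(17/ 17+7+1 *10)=58323021930640600724641765349/ 1954961627942290949661190014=29.83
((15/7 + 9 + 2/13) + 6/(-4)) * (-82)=-73103/91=-803.33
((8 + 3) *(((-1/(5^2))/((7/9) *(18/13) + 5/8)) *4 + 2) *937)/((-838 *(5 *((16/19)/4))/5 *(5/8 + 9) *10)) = -75075251/64892625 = -1.16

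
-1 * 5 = -5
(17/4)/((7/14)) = 17/2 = 8.50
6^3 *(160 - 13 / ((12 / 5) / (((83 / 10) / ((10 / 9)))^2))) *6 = -184362.32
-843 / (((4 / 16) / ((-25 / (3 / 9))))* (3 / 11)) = 927300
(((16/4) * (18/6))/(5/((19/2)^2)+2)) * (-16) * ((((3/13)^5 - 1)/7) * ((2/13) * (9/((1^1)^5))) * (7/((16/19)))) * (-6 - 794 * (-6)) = 100600022919600/137749703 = 730310.27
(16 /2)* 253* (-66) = -133584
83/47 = 1.77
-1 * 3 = -3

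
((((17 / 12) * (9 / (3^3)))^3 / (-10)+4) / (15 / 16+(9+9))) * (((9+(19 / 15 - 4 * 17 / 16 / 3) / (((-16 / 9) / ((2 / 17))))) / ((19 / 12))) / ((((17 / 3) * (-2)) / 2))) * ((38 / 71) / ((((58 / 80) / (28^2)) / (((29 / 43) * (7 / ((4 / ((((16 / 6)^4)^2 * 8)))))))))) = -233332009604831248384 / 78931403847495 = -2956136.57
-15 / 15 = -1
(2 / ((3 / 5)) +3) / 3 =19 / 9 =2.11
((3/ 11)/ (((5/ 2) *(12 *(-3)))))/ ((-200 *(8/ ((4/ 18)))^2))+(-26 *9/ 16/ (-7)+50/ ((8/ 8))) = 31188564007/ 598752000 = 52.09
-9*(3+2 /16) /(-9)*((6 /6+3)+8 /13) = 375 /26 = 14.42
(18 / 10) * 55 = 99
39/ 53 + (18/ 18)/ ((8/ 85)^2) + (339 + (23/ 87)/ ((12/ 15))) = 133669403/ 295104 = 452.96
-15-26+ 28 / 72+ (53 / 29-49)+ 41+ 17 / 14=-83255 / 1827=-45.57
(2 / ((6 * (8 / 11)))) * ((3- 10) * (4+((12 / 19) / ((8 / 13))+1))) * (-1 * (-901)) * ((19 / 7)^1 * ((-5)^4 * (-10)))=7092559375 / 24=295523307.29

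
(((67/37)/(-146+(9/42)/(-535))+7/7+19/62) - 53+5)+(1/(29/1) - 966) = -73670878800591/72749041618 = -1012.67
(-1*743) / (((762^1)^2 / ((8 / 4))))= -0.00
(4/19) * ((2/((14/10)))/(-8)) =-5/133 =-0.04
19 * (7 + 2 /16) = 1083 /8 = 135.38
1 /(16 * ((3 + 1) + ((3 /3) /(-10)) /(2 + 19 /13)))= 225 /14296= 0.02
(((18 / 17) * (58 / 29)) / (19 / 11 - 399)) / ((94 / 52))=-5148 / 1745815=-0.00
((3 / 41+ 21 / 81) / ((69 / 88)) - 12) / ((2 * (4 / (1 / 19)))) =-0.08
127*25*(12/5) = 7620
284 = 284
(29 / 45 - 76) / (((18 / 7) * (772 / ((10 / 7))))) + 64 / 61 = 3795197 / 3814452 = 0.99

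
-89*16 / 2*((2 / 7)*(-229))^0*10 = -7120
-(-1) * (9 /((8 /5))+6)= 93 /8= 11.62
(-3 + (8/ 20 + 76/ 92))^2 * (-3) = -124848/ 13225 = -9.44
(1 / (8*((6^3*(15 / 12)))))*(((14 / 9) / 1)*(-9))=-7 / 1080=-0.01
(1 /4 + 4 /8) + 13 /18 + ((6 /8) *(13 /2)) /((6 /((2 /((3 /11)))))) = 7.43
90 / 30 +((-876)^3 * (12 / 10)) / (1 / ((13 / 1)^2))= -681632475249 / 5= -136326495049.80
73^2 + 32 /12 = 15995 /3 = 5331.67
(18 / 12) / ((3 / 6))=3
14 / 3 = 4.67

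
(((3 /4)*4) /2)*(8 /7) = 12 /7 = 1.71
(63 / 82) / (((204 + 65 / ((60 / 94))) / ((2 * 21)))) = 0.11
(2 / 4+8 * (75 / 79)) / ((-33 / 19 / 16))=-194408 / 2607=-74.57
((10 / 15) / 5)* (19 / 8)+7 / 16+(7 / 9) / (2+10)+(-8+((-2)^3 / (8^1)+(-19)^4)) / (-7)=-40208791 / 2160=-18615.18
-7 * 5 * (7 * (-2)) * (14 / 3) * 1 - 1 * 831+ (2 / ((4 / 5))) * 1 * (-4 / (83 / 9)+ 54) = 395806 / 249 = 1589.58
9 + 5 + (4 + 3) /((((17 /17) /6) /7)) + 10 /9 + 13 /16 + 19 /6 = 45085 /144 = 313.09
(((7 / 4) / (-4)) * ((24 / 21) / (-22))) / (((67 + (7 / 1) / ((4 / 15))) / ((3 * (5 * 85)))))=1275 / 4103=0.31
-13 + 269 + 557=813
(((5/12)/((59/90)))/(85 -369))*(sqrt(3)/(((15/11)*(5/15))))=-165*sqrt(3)/33512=-0.01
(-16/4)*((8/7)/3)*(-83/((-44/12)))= -2656/77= -34.49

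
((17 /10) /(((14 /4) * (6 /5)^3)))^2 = 180625 /2286144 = 0.08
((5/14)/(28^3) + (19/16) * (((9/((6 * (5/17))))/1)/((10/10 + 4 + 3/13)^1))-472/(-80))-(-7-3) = 13105871/768320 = 17.06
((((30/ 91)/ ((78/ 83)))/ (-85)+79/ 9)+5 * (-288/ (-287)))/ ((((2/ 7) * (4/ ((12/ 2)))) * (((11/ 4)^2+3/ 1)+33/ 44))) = 409371928/ 63961599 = 6.40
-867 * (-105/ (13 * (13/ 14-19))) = -1274490/ 3289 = -387.50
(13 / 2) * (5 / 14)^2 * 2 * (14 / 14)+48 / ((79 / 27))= 18.06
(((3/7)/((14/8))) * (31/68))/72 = 0.00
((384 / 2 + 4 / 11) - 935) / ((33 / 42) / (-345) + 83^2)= -39456270 / 366012449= -0.11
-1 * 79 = -79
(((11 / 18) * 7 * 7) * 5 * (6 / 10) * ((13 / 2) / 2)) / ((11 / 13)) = 8281 / 24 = 345.04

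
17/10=1.70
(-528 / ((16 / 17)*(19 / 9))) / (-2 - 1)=1683 / 19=88.58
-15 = -15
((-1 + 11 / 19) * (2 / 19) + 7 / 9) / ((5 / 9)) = 2383 / 1805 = 1.32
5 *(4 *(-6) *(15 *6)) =-10800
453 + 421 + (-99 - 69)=706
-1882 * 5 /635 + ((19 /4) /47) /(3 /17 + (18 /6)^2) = -55154275 /3724656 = -14.81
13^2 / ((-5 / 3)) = -507 / 5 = -101.40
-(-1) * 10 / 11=10 / 11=0.91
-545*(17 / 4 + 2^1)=-13625 / 4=-3406.25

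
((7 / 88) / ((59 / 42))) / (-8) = -0.01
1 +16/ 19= 35/ 19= 1.84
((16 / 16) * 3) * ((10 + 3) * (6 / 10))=117 / 5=23.40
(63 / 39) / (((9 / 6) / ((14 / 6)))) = 2.51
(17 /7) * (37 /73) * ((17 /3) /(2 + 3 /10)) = 106930 /35259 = 3.03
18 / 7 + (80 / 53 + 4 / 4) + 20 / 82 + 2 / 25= 2055297 / 380275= 5.40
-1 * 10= -10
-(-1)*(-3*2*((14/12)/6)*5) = -5.83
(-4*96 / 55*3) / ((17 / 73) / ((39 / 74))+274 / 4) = -6559488 / 21590525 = -0.30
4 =4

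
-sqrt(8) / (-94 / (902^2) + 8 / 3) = -2440812 *sqrt(2) / 3254275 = -1.06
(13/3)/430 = 13/1290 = 0.01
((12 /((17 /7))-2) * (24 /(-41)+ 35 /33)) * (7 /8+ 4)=208975 /30668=6.81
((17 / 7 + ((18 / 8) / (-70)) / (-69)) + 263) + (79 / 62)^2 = 1652745853 / 6188840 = 267.05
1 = 1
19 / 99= 0.19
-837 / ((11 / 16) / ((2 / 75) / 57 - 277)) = 1762049424 / 5225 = 337234.34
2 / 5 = 0.40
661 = 661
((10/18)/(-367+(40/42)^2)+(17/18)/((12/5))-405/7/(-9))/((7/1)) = 1664955365/1708755048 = 0.97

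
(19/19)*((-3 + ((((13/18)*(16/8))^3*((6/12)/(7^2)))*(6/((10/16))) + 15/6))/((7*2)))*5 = -24383/333396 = -0.07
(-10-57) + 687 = 620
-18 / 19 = -0.95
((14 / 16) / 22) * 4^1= 7 / 44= 0.16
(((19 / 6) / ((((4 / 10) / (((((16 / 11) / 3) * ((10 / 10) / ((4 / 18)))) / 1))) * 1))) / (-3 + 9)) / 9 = 95 / 297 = 0.32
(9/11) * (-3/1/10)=-27/110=-0.25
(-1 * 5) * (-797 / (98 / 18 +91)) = 41.32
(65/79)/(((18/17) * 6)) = 1105/8532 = 0.13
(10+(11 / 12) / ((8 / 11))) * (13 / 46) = 611 / 192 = 3.18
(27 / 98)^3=19683 / 941192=0.02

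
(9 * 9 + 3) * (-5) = -420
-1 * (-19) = 19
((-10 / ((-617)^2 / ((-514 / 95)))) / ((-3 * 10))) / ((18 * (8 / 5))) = -257 / 1562347656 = -0.00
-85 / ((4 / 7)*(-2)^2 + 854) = -595 / 5994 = -0.10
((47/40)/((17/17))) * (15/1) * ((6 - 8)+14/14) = -141/8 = -17.62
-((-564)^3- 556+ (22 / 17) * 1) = 3049913878 / 17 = 179406698.71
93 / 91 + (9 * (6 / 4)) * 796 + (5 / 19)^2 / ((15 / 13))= 1059157172 / 98553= 10747.08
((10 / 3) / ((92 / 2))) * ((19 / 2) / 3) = 95 / 414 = 0.23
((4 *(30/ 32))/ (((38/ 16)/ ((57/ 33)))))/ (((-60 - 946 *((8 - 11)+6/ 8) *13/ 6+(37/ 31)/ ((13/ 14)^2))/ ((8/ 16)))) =0.00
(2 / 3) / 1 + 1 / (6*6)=25 / 36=0.69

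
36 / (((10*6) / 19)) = 57 / 5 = 11.40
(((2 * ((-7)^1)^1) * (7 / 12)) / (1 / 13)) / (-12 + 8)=637 / 24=26.54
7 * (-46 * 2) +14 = -630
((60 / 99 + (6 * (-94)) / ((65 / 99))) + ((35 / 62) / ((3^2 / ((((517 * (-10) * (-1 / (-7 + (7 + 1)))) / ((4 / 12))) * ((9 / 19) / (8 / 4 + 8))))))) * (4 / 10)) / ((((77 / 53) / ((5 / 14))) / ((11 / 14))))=-56245209451 / 346678332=-162.24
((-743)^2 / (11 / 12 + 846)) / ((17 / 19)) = 125867172 / 172771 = 728.52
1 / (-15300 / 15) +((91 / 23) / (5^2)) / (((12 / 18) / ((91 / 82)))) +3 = 7845089 / 2404650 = 3.26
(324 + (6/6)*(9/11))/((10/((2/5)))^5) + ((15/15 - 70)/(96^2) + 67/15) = 490513424377/110000000000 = 4.46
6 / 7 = 0.86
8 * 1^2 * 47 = 376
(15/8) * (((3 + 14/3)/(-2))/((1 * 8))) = -115/128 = -0.90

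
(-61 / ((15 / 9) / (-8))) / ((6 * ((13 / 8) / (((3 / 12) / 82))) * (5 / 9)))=2196 / 13325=0.16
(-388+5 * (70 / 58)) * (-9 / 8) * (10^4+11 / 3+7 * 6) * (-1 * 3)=-3004447941 / 232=-12950206.64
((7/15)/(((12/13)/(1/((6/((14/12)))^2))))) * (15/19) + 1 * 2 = 595435/295488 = 2.02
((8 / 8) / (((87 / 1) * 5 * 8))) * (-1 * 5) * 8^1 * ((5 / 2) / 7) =-5 / 1218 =-0.00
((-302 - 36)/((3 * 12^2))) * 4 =-169/54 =-3.13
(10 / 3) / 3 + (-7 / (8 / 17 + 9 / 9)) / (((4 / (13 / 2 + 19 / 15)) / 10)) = -82181 / 900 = -91.31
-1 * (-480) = 480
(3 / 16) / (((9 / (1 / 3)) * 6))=1 / 864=0.00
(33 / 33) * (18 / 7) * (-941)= -16938 / 7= -2419.71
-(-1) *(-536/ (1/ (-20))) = 10720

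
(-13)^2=169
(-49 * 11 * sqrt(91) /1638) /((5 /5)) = -77 * sqrt(91) /234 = -3.14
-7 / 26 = -0.27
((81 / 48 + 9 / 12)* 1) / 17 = 0.14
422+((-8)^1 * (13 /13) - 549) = -135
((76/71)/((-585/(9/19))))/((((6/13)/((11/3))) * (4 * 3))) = -11/19170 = -0.00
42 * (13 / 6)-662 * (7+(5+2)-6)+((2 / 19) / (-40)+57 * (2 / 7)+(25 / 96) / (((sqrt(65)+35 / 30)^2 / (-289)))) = -144918888605669 / 27922982920+455175 * sqrt(65) / 10497362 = -5189.60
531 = 531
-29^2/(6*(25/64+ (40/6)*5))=-26912/6475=-4.16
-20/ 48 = -5/ 12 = -0.42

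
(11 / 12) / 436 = 11 / 5232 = 0.00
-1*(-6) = 6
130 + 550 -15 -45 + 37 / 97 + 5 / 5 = 60274 / 97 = 621.38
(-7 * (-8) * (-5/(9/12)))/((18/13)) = -7280/27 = -269.63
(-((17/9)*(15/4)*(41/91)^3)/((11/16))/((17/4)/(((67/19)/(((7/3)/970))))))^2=128403300849421594240000/1215449743121743129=105642.62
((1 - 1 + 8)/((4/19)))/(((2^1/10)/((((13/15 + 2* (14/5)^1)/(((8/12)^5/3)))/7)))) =447849/112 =3998.65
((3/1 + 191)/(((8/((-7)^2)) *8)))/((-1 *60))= -4753/1920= -2.48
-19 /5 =-3.80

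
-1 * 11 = -11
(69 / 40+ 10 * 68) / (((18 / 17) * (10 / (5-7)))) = -463573 / 3600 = -128.77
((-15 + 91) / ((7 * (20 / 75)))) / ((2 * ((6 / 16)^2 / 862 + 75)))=2620480 / 9654421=0.27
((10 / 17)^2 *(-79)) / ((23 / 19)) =-150100 / 6647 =-22.58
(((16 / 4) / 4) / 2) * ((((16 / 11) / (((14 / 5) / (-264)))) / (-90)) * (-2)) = -1.52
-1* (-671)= 671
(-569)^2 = 323761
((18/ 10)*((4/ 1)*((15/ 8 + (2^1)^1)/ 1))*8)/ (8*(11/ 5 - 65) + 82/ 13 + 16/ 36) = -65286/ 144977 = -0.45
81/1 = 81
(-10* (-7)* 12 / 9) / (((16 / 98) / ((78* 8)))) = 356720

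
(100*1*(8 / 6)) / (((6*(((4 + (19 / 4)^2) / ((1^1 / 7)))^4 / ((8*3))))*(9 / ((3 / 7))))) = 4194304 / 197400578484375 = 0.00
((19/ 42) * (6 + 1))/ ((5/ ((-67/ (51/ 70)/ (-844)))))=8911/ 129132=0.07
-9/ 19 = -0.47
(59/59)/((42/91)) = 13/6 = 2.17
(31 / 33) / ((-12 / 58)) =-899 / 198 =-4.54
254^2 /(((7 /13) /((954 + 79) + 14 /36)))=7800403754 /63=123815932.60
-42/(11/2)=-84/11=-7.64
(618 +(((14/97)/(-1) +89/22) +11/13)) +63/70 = 43253057/69355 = 623.65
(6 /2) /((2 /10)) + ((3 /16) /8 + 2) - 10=899 /128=7.02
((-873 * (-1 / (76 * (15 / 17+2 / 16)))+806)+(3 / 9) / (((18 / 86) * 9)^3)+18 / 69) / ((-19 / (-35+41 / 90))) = 242661193933961173 / 163220395504770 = 1486.71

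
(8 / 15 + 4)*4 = 272 / 15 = 18.13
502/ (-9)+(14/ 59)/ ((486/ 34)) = -55.76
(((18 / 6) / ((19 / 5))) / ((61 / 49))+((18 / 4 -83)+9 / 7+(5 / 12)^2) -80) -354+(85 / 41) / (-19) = -510.52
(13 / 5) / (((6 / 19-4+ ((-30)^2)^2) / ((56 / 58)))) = 3458 / 1115769925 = 0.00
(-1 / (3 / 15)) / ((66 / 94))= -235 / 33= -7.12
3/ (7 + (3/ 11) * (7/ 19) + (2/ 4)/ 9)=11286/ 26921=0.42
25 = 25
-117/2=-58.50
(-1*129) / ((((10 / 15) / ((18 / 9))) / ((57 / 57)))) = -387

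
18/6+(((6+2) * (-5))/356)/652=87037/29014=3.00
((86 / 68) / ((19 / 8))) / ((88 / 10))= 215 / 3553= 0.06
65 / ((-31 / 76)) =-4940 / 31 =-159.35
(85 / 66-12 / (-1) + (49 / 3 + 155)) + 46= 15221 / 66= 230.62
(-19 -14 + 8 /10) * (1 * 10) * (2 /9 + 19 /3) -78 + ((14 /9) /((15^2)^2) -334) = -1149491236 /455625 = -2522.89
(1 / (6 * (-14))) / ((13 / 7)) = -1 / 156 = -0.01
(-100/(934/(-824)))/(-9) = -41200/4203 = -9.80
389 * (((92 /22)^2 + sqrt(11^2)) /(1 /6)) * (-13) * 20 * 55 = -10458887400 /11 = -950807945.45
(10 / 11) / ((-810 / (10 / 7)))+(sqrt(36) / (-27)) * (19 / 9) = -2936 / 6237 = -0.47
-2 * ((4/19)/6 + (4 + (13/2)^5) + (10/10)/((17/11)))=-359928101/15504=-23215.18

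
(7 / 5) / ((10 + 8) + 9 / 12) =0.07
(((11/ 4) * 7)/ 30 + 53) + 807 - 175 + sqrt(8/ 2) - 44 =643.64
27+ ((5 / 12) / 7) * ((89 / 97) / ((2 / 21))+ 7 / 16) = 514013 / 18624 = 27.60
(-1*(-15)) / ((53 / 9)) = 135 / 53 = 2.55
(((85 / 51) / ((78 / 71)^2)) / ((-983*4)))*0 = 0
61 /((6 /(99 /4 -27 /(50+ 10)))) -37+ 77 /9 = 39349 /180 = 218.61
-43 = -43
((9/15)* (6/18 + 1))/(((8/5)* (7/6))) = 3/7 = 0.43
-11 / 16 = -0.69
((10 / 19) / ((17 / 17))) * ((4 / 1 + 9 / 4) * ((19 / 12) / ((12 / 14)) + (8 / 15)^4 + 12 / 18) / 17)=1050893 / 2093040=0.50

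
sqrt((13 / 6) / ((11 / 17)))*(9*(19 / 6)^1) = 19*sqrt(14586) / 44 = 52.15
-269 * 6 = -1614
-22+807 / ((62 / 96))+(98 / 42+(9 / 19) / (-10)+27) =22208263 / 17670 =1256.83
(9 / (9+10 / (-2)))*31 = 279 / 4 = 69.75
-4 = -4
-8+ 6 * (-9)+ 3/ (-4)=-251/ 4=-62.75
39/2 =19.50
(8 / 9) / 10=4 / 45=0.09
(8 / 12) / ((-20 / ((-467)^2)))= -218089 / 30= -7269.63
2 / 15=0.13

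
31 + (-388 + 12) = -345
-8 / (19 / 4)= -32 / 19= -1.68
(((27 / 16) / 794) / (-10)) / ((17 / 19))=-0.00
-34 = -34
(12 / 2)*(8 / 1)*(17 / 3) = 272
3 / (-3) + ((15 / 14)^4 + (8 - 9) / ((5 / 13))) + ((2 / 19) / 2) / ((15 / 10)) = -24602531 / 10948560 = -2.25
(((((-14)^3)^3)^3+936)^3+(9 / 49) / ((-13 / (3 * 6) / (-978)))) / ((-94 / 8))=1748116264860639521024801846984307538000656063946667304317152970354680854874616619802662473927792 / 29939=58389267004931344434510230000000000000000000000000000000000000000000000000000000000000000000.00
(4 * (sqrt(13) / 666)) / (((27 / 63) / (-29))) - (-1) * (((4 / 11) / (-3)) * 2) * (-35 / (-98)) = -406 * sqrt(13) / 999 - 20 / 231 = -1.55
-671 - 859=-1530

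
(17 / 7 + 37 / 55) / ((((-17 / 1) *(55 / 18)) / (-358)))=7694136 / 359975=21.37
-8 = -8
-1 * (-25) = 25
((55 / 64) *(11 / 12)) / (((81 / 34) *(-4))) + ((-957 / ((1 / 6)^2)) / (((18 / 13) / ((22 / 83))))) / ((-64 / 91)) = 96837103561 / 10326528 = 9377.51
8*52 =416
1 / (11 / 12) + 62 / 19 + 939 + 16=200505 / 209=959.35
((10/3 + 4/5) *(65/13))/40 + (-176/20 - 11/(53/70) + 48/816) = -1230017/54060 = -22.75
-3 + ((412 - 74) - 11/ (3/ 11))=884/ 3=294.67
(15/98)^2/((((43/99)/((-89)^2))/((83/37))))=14644542825/15279964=958.41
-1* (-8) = 8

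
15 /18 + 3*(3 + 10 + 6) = 347 /6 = 57.83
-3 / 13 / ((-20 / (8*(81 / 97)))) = 486 / 6305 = 0.08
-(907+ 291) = -1198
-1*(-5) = 5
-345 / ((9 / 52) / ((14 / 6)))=-41860 / 9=-4651.11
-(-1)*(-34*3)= -102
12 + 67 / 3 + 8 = 127 / 3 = 42.33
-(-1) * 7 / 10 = 0.70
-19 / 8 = -2.38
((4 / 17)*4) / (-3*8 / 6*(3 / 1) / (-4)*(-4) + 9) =-16 / 51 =-0.31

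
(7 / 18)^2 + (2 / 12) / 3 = 67 / 324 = 0.21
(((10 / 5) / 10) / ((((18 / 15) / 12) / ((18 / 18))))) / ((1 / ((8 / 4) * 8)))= 32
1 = 1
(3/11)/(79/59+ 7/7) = 59/506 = 0.12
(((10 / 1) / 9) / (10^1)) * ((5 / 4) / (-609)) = -5 / 21924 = -0.00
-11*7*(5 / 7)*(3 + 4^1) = -385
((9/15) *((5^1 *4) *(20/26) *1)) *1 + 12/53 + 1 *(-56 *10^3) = -38577484/689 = -55990.54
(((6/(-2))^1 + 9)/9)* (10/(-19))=-20/57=-0.35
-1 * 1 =-1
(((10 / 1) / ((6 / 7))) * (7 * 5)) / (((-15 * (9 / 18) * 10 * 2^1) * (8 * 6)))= -49 / 864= -0.06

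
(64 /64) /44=1 /44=0.02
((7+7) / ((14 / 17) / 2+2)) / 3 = 238 / 123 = 1.93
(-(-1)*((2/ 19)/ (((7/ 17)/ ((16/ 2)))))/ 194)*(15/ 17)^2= 1800/ 219317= 0.01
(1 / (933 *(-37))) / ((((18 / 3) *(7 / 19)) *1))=-19 / 1449882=-0.00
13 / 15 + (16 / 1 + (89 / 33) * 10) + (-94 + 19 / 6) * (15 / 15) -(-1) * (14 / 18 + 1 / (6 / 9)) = -22136 / 495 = -44.72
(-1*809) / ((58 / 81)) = -65529 / 58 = -1129.81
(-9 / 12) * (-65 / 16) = 195 / 64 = 3.05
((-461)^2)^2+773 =45165176214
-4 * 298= -1192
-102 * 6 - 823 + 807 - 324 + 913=-39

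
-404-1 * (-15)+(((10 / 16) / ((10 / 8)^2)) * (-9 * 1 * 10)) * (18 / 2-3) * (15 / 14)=-4343 / 7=-620.43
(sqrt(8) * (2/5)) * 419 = 1676 * sqrt(2)/5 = 474.04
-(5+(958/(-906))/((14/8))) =-13939/3171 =-4.40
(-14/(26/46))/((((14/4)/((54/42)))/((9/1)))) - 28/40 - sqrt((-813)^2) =-814987/910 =-895.59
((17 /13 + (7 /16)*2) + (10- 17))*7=-3507 /104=-33.72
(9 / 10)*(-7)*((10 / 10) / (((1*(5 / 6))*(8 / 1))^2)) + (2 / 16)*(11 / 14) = -0.04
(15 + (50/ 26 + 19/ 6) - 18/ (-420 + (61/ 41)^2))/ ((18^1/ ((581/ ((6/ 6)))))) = 49289477209/ 75848292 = 649.84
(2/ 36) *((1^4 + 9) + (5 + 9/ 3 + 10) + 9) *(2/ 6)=37/ 54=0.69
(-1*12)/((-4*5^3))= 3/125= 0.02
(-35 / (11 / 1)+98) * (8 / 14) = 596 / 11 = 54.18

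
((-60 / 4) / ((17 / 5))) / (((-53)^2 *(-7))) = 75 / 334271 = 0.00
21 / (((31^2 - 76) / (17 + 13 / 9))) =1162 / 2655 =0.44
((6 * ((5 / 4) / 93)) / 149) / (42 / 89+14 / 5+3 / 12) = 4450 / 28956511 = 0.00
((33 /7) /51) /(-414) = -11 /49266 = -0.00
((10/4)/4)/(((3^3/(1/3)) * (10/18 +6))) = 5/4248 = 0.00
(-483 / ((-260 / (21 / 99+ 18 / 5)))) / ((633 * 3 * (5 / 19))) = 1924111 / 135778500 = 0.01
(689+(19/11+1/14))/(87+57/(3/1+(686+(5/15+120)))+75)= 43049654/10100013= 4.26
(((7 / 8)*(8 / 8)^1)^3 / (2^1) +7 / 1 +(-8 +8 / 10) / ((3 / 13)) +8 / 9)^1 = -1058741 / 46080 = -22.98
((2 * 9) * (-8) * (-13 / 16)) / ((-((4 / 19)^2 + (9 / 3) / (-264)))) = -1238952 / 349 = -3550.01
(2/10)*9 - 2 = -1/5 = -0.20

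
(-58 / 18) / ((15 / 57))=-551 / 45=-12.24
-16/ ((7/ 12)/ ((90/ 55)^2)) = -62208/ 847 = -73.45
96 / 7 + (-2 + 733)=5213 / 7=744.71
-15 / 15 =-1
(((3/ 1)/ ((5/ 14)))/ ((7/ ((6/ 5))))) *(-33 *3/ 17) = -3564/ 425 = -8.39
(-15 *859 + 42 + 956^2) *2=1802186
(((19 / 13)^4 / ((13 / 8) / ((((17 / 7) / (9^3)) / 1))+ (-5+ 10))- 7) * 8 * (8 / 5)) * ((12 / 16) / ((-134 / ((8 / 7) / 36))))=214098943312 / 13465902151065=0.02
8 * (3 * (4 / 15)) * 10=64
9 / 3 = 3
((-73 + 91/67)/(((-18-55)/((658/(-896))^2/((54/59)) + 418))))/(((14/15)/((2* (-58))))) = -4597554875/90048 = -51056.71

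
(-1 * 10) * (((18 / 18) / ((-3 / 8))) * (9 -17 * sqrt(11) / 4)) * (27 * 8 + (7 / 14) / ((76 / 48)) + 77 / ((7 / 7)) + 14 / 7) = 1346640 / 19 -1907740 * sqrt(11) / 57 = -40128.73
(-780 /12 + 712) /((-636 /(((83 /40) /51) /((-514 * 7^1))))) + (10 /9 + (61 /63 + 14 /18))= 13337736901 /4668189120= 2.86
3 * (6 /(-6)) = -3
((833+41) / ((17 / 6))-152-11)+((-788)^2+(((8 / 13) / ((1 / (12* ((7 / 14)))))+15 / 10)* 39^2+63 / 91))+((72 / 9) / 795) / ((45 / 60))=663059938739 / 1054170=628987.68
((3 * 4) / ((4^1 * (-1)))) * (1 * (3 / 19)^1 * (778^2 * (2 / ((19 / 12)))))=-362164.39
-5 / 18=-0.28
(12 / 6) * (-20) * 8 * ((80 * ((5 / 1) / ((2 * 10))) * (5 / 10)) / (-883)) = 3200 / 883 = 3.62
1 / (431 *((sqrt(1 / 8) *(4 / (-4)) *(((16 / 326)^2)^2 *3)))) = -705911761 *sqrt(2) / 2648064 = -377.00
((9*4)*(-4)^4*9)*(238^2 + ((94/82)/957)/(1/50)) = 61448868255744/13079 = 4698284903.72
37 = 37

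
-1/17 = -0.06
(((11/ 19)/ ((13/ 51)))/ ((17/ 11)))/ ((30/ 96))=5808/ 1235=4.70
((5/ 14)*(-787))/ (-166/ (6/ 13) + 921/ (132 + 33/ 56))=9739125/ 12221762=0.80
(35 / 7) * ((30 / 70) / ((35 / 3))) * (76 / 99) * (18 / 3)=456 / 539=0.85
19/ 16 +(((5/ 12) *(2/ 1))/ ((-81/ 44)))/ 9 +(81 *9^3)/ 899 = 2102016515/ 31457808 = 66.82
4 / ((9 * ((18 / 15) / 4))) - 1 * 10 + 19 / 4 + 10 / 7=-1769 / 756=-2.34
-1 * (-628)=628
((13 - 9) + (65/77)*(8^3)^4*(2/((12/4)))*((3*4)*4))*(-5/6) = -119113759675990/77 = -1546931943844.03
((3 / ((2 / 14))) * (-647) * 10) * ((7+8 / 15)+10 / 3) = -1476454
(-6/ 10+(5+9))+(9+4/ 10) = 22.80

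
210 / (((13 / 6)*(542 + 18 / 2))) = 1260 / 7163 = 0.18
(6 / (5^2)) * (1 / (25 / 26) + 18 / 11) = 4416 / 6875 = 0.64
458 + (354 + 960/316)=815.04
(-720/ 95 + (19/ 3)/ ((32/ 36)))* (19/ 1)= -69/ 8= -8.62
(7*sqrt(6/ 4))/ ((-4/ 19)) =-133*sqrt(6)/ 8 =-40.72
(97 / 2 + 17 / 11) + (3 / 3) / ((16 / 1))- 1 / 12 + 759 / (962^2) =6111038281 / 122158608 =50.03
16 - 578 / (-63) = 1586 / 63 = 25.17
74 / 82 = 37 / 41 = 0.90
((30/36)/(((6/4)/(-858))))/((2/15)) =-3575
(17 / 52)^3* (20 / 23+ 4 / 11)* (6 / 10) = 44217 / 1710280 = 0.03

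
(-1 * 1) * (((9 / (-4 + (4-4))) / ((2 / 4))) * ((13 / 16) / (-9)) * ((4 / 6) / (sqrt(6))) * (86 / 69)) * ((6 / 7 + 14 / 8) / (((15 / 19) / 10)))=-775333 * sqrt(6) / 417312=-4.55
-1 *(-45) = 45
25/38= 0.66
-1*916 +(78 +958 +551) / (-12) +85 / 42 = -1046.23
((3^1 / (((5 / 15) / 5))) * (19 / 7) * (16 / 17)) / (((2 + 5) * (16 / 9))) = 7695 / 833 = 9.24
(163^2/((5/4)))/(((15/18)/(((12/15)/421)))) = 2550624/52625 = 48.47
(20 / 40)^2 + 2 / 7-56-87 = -142.46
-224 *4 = -896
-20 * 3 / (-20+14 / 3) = 90 / 23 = 3.91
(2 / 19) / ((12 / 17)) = 17 / 114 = 0.15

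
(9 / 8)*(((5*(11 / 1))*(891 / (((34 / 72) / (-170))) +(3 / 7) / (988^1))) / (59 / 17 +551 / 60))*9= -2520130773755925 / 178529624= -14116036.98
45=45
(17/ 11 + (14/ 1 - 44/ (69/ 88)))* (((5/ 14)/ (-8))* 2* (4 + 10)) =153965/ 3036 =50.71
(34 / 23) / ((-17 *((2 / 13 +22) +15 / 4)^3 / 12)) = -1124864 / 18737401743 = -0.00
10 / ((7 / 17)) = 24.29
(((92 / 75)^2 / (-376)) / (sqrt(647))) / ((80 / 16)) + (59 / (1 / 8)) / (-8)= -59 - 1058 * sqrt(647) / 855253125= -59.00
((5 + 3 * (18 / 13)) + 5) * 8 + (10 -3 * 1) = 1563 / 13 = 120.23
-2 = -2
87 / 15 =29 / 5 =5.80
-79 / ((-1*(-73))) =-1.08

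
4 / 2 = 2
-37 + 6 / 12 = -73 / 2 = -36.50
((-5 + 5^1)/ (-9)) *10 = 0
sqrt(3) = 1.73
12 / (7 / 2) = 24 / 7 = 3.43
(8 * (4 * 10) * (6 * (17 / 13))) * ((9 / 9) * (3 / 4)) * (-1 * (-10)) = 244800 / 13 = 18830.77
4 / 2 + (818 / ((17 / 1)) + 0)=852 / 17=50.12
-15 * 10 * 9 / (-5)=270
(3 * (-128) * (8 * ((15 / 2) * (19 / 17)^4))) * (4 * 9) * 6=-648560701440 / 83521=-7765241.09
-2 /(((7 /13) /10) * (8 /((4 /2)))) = -65 /7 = -9.29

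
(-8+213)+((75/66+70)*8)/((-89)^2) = 205.07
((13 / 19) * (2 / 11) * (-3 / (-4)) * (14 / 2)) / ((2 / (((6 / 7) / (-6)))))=-39 / 836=-0.05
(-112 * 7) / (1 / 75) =-58800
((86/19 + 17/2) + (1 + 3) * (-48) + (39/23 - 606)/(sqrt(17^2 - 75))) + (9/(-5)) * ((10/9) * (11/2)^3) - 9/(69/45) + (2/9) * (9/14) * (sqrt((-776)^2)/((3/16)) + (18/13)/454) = 7977647801/108325308 - 13899 * sqrt(214)/4922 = 32.34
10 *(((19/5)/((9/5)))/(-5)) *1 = -38/9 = -4.22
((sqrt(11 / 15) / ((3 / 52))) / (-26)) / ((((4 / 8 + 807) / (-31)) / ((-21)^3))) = -127596 * sqrt(165) / 8075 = -202.97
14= 14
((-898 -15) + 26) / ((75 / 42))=-12418 / 25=-496.72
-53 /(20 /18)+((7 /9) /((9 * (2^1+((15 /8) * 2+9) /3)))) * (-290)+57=857 /162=5.29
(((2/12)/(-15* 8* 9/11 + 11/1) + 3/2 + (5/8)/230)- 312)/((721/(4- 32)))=328736675/27262452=12.06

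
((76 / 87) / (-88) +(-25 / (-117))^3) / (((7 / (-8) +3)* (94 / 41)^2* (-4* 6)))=293837119 / 460472975603784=0.00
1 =1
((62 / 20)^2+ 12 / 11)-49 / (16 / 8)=-15179 / 1100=-13.80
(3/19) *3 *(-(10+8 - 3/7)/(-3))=369/133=2.77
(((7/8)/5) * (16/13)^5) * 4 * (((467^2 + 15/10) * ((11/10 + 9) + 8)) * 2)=144871608025088/9282325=15607254.44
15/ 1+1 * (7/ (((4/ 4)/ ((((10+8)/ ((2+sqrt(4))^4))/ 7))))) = 1929/ 128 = 15.07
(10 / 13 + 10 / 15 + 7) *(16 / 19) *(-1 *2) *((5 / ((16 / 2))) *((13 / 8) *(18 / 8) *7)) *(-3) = 103635 / 152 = 681.81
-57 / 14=-4.07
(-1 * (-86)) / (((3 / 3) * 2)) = 43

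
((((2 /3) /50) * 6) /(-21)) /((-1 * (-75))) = -2 /39375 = -0.00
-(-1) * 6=6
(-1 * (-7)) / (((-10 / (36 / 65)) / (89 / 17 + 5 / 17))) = -11844 / 5525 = -2.14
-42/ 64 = -21/ 32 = -0.66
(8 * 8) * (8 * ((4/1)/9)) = 2048/9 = 227.56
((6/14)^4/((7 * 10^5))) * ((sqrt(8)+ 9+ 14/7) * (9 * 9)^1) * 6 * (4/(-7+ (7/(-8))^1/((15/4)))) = -649539/4558898750-59049 * sqrt(2)/2279449375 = -0.00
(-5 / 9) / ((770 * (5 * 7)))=-1 / 48510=-0.00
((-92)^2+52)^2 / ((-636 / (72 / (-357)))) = 145044512 / 6307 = 22997.39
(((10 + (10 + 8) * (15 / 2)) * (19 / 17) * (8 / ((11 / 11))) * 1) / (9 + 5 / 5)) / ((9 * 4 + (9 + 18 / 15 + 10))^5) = 6887500 / 29783828391817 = 0.00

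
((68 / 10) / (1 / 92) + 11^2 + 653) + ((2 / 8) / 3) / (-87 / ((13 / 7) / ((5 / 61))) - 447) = 1399.60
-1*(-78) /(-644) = -0.12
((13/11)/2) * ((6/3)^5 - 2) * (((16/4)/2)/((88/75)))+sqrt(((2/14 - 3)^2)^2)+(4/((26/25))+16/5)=70026553/1541540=45.43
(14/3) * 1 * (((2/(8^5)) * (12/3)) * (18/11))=21/11264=0.00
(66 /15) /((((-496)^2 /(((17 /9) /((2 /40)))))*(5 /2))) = 187 /691920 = 0.00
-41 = -41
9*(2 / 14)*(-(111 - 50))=-549 / 7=-78.43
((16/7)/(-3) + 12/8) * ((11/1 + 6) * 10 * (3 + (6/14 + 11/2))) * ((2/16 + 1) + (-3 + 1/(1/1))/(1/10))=-49735625/2352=-21146.10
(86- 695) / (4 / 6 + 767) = -0.79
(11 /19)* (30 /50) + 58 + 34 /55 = 61619 /1045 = 58.97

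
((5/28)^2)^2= 625/614656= 0.00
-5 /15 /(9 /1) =-1 /27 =-0.04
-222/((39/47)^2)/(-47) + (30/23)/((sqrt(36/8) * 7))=10 * sqrt(2)/161 + 3478/507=6.95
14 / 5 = 2.80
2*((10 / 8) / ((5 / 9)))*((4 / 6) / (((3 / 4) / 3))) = 12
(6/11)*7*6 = 252/11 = 22.91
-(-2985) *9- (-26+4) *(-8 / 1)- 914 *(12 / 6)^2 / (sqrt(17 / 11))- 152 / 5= 133293 / 5- 3656 *sqrt(187) / 17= 23717.71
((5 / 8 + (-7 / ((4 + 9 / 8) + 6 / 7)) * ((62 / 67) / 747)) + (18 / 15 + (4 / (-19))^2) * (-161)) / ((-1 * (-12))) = -9670344830861 / 581056878240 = -16.64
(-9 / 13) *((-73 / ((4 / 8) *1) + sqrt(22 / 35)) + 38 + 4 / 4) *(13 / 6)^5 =3510.86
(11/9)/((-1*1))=-11/9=-1.22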